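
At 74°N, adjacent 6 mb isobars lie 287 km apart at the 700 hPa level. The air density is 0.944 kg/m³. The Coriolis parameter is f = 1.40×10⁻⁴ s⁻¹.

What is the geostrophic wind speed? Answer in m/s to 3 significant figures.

Pressure gradient: |∂P/∂n| = 600 Pa / 287000 m = 2.09×10⁻³ Pa/m
Geostrophic balance (pressure-gradient force = Coriolis force):
V_g = (1/(fρ)) |∂P/∂n| = 2.09×10⁻³ / (1.40×10⁻⁴ × 0.944) = 15.8 m/s

15.8 m/s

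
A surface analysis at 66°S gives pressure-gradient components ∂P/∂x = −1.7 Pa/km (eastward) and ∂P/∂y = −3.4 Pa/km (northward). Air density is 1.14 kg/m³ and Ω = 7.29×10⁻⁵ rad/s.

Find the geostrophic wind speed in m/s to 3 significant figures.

Coriolis parameter at 66°S:
f = 2Ω sin φ = 2 × 7.29×10⁻⁵ × sin 66° = 1.33×10⁻⁴ s⁻¹
In the Southern Hemisphere f is negative: f = −1.33×10⁻⁴ s⁻¹.
Component geostrophic relations (x east, y north):
u_g = −(1/(fρ)) ∂P/∂y,  v_g = (1/(fρ)) ∂P/∂x
u_g = −(−3.4×10⁻³)/(−1.33×10⁻⁴ × 1.14) = −22.4 m/s;  v_g = (−1.7×10⁻³)/(−1.33×10⁻⁴ × 1.14) = 11.2 m/s
|V_g| = √(u_g² + v_g²) = 25.0 m/s

25.0 m/s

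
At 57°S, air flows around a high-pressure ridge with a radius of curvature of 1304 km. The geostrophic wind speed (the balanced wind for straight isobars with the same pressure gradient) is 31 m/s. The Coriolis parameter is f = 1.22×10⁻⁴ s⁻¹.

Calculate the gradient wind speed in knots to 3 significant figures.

82.0 knots

Around a high, pressure-gradient force acts outward with centrifugal, so Coriolis balances both:
fV = (1/ρ)|∂P/∂n| + V²/R  →  V² − fR·V + fR·V_g = 0
With fR = 1.22×10⁻⁴ × 1304×10³ m = 159 m/s:
V = [fR − √((fR)² − 4 fR V_g)]/2 = [159 − √(159² − 4×159×31)]/2 = 42.2 m/s
Supergeostrophic (V > V_g = 31 m/s), as expected around a high.
Converting: 42.2 m/s × 1.944 = 82.0 knots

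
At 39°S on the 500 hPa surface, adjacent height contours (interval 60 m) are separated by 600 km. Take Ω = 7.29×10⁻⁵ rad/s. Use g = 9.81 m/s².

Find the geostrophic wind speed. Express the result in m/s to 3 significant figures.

Coriolis parameter at 39°S:
f = 2Ω sin φ = 2 × 7.29×10⁻⁵ × sin 39° = 9.18×10⁻⁵ s⁻¹
Height gradient: |∂Z/∂n| = 60 m / 600000 m = 1.00×10⁻⁴
On a pressure surface, geostrophic balance gives V_g = (g/f)|∂Z/∂n|:
V_g = 9.81 × 1.00×10⁻⁴ / 9.18×10⁻⁵ = 10.7 m/s

10.7 m/s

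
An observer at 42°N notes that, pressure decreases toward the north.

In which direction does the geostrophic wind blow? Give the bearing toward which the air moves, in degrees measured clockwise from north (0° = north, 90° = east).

The pressure-gradient force points toward the north (bearing 000°).
Geostrophic balance: in the Northern Hemisphere the Coriolis force deflects motion to the right, so the geostrophic wind blows 90° to the right of the pressure-gradient force (low pressure on the left).
Rotating 000° by 90° clockwise gives 090° — the wind blows toward the east.

090°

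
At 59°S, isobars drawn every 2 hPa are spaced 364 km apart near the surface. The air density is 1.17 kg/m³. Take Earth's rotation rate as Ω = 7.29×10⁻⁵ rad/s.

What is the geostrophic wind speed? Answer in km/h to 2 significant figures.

14 km/h

Coriolis parameter at 59°S:
f = 2Ω sin φ = 2 × 7.29×10⁻⁵ × sin 59° = 1.25×10⁻⁴ s⁻¹
Pressure gradient: |∂P/∂n| = 200 Pa / 364000 m = 5.49×10⁻⁴ Pa/m
Geostrophic balance (pressure-gradient force = Coriolis force):
V_g = (1/(fρ)) |∂P/∂n| = 5.49×10⁻⁴ / (1.25×10⁻⁴ × 1.17) = 3.76 m/s
Converting: 3.76 m/s × 3.6 = 14 km/h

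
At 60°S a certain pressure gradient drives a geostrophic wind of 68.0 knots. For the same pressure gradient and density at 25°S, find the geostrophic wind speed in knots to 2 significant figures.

With the same pressure gradient and density, V_g ∝ 1/f ∝ 1/sin φ.
V₂ = V₁ · sin φ₁ / sin φ₂ = 68.0 × sin 60° / sin 25°
V₂ = 68.0 × 0.8660/0.4226 = 140 knots

140 knots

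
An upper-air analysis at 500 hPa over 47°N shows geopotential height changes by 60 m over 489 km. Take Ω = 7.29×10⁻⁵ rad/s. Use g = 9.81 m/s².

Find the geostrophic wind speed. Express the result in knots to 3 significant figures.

21.9 knots

Coriolis parameter at 47°N:
f = 2Ω sin φ = 2 × 7.29×10⁻⁵ × sin 47° = 1.07×10⁻⁴ s⁻¹
Height gradient: |∂Z/∂n| = 60 m / 489000 m = 1.23×10⁻⁴
On a pressure surface, geostrophic balance gives V_g = (g/f)|∂Z/∂n|:
V_g = 9.81 × 1.23×10⁻⁴ / 1.07×10⁻⁴ = 11.3 m/s
Converting: 11.3 m/s × 1.944 = 21.9 knots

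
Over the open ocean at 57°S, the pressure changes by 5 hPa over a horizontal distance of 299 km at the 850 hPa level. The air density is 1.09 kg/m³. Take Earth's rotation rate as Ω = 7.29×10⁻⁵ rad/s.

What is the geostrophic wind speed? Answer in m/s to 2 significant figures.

13 m/s

Coriolis parameter at 57°S:
f = 2Ω sin φ = 2 × 7.29×10⁻⁵ × sin 57° = 1.22×10⁻⁴ s⁻¹
Pressure gradient: |∂P/∂n| = 500 Pa / 299000 m = 1.67×10⁻³ Pa/m
Geostrophic balance (pressure-gradient force = Coriolis force):
V_g = (1/(fρ)) |∂P/∂n| = 1.67×10⁻³ / (1.22×10⁻⁴ × 1.09) = 12.5 m/s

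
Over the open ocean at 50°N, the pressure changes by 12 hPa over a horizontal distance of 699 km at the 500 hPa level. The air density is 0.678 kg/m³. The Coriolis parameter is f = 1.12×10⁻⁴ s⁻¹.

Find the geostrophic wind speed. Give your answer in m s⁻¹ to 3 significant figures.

Pressure gradient: |∂P/∂n| = 1200 Pa / 699000 m = 1.72×10⁻³ Pa/m
Geostrophic balance (pressure-gradient force = Coriolis force):
V_g = (1/(fρ)) |∂P/∂n| = 1.72×10⁻³ / (1.12×10⁻⁴ × 0.678) = 22.6 m/s

22.6 m s⁻¹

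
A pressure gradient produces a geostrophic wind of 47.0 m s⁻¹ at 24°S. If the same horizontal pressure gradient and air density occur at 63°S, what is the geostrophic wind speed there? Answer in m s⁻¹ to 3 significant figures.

With the same pressure gradient and density, V_g ∝ 1/f ∝ 1/sin φ.
V₂ = V₁ · sin φ₁ / sin φ₂ = 47.0 × sin 24° / sin 63°
V₂ = 47.0 × 0.4067/0.8910 = 21.5 m s⁻¹

21.5 m s⁻¹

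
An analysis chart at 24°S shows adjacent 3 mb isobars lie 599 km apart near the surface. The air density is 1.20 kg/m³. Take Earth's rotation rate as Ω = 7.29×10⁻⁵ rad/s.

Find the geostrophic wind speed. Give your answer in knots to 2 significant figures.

14 knots

Coriolis parameter at 24°S:
f = 2Ω sin φ = 2 × 7.29×10⁻⁵ × sin 24° = 5.93×10⁻⁵ s⁻¹
Pressure gradient: |∂P/∂n| = 300 Pa / 599000 m = 5.01×10⁻⁴ Pa/m
Geostrophic balance (pressure-gradient force = Coriolis force):
V_g = (1/(fρ)) |∂P/∂n| = 5.01×10⁻⁴ / (5.93×10⁻⁵ × 1.20) = 7.04 m/s
Converting: 7.04 m/s × 1.944 = 14 knots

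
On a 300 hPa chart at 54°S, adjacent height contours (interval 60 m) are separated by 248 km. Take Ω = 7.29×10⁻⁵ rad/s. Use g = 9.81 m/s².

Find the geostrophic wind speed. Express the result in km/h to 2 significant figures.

Coriolis parameter at 54°S:
f = 2Ω sin φ = 2 × 7.29×10⁻⁵ × sin 54° = 1.18×10⁻⁴ s⁻¹
Height gradient: |∂Z/∂n| = 60 m / 248000 m = 2.42×10⁻⁴
On a pressure surface, geostrophic balance gives V_g = (g/f)|∂Z/∂n|:
V_g = 9.81 × 2.42×10⁻⁴ / 1.18×10⁻⁴ = 20.1 m/s
Converting: 20.1 m/s × 3.6 = 72 km/h

72 km/h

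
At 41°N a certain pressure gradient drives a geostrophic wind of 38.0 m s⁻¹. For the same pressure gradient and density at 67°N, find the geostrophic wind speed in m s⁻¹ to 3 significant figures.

27.1 m s⁻¹

With the same pressure gradient and density, V_g ∝ 1/f ∝ 1/sin φ.
V₂ = V₁ · sin φ₁ / sin φ₂ = 38.0 × sin 41° / sin 67°
V₂ = 38.0 × 0.6561/0.9205 = 27.1 m s⁻¹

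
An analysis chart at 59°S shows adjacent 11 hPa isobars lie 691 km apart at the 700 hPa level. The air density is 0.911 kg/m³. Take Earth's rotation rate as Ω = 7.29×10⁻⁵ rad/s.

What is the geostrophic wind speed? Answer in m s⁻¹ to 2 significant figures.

14 m s⁻¹

Coriolis parameter at 59°S:
f = 2Ω sin φ = 2 × 7.29×10⁻⁵ × sin 59° = 1.25×10⁻⁴ s⁻¹
Pressure gradient: |∂P/∂n| = 1100 Pa / 691000 m = 1.59×10⁻³ Pa/m
Geostrophic balance (pressure-gradient force = Coriolis force):
V_g = (1/(fρ)) |∂P/∂n| = 1.59×10⁻³ / (1.25×10⁻⁴ × 0.911) = 14.0 m/s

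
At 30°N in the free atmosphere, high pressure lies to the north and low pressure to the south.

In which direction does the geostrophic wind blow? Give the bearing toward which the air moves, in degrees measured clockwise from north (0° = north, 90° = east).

270°

The pressure-gradient force points toward the south (bearing 180°).
Geostrophic balance: in the Northern Hemisphere the Coriolis force deflects motion to the right, so the geostrophic wind blows 90° to the right of the pressure-gradient force (low pressure on the left).
Rotating 180° by 90° clockwise gives 270° — the wind blows toward the west.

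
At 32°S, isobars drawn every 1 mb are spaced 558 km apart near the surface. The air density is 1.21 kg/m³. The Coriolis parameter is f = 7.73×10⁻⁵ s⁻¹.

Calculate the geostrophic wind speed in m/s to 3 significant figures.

1.92 m/s

Pressure gradient: |∂P/∂n| = 100 Pa / 558000 m = 1.79×10⁻⁴ Pa/m
Geostrophic balance (pressure-gradient force = Coriolis force):
V_g = (1/(fρ)) |∂P/∂n| = 1.79×10⁻⁴ / (7.73×10⁻⁵ × 1.21) = 1.92 m/s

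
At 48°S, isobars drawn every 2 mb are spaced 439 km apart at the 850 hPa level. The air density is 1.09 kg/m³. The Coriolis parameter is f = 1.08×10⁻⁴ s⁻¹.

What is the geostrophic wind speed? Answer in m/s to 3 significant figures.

Pressure gradient: |∂P/∂n| = 200 Pa / 439000 m = 4.56×10⁻⁴ Pa/m
Geostrophic balance (pressure-gradient force = Coriolis force):
V_g = (1/(fρ)) |∂P/∂n| = 4.56×10⁻⁴ / (1.08×10⁻⁴ × 1.09) = 3.87 m/s

3.87 m/s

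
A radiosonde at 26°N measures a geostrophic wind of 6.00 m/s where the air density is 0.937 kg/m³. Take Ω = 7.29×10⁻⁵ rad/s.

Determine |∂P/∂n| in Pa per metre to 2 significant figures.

Coriolis parameter at 26°N:
f = 2Ω sin φ = 2 × 7.29×10⁻⁵ × sin 26° = 6.39×10⁻⁵ s⁻¹
Geostrophic balance rearranged: |∂P/∂n| = f ρ V_g
|∂P/∂n| = 6.39×10⁻⁵ × 0.937 × 6.00 = 3.59×10⁻⁴ Pa/m

3.6×10⁻⁴ Pa/m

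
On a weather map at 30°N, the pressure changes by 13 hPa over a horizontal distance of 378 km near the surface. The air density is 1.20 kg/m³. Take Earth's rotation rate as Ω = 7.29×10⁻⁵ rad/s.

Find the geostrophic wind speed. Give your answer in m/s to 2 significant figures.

39 m/s

Coriolis parameter at 30°N:
f = 2Ω sin φ = 2 × 7.29×10⁻⁵ × sin 30° = 7.29×10⁻⁵ s⁻¹
Pressure gradient: |∂P/∂n| = 1300 Pa / 378000 m = 3.44×10⁻³ Pa/m
Geostrophic balance (pressure-gradient force = Coriolis force):
V_g = (1/(fρ)) |∂P/∂n| = 3.44×10⁻³ / (7.29×10⁻⁵ × 1.20) = 39.3 m/s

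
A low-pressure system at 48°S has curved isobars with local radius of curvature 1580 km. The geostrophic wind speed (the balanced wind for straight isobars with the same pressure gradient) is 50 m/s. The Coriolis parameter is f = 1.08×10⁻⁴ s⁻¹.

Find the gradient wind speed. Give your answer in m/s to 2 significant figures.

40 m/s

Around a low, centrifugal force acts outward with Coriolis, so pressure-gradient force balances both:
(1/ρ)|∂P/∂n| = fV + V²/R  →  V² + fR·V − fR·V_g = 0
With fR = 1.08×10⁻⁴ × 1580×10³ m = 171 m/s:
V = [−fR + √((fR)² + 4 fR V_g)]/2 = [−171 + √(171² + 4×171×50)]/2 = 40.4 m/s
Subgeostrophic (V < V_g = 50 m/s), as expected around a low.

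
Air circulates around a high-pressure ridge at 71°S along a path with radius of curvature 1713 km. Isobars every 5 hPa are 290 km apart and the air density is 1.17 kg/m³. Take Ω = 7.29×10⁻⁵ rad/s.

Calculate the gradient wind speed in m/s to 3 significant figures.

11.2 m/s

Coriolis parameter at 71°S:
f = 2Ω sin φ = 2 × 7.29×10⁻⁵ × sin 71° = 1.38×10⁻⁴ s⁻¹
Pressure gradient: |∂P/∂n| = 500 Pa / 290000 m = 1.72×10⁻³ Pa/m
Geostrophic speed: V_g = |∂P/∂n|/(fρ) = 1.72×10⁻³/(1.38×10⁻⁴ × 1.17) = 10.7 m/s
Around a high, pressure-gradient force acts outward with centrifugal, so Coriolis balances both:
fV = (1/ρ)|∂P/∂n| + V²/R  →  V² − fR·V + fR·V_g = 0
With fR = 1.38×10⁻⁴ × 1713×10³ m = 236 m/s:
V = [fR − √((fR)² − 4 fR V_g)]/2 = [236 − √(236² − 4×236×10.7)]/2 = 11.2 m/s
Supergeostrophic (V > V_g = 10.7 m/s), as expected around a high.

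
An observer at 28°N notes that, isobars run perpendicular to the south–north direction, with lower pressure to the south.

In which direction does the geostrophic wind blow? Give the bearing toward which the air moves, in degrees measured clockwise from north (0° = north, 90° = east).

270°

The pressure-gradient force points toward the south (bearing 180°).
Geostrophic balance: in the Northern Hemisphere the Coriolis force deflects motion to the right, so the geostrophic wind blows 90° to the right of the pressure-gradient force (low pressure on the left).
Rotating 180° by 90° clockwise gives 270° — the wind blows toward the west.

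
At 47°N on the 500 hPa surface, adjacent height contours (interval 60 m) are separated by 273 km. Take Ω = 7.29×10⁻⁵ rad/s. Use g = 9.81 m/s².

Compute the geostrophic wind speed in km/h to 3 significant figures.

72.8 km/h

Coriolis parameter at 47°N:
f = 2Ω sin φ = 2 × 7.29×10⁻⁵ × sin 47° = 1.07×10⁻⁴ s⁻¹
Height gradient: |∂Z/∂n| = 60 m / 273000 m = 2.20×10⁻⁴
On a pressure surface, geostrophic balance gives V_g = (g/f)|∂Z/∂n|:
V_g = 9.81 × 2.20×10⁻⁴ / 1.07×10⁻⁴ = 20.2 m/s
Converting: 20.2 m/s × 3.6 = 72.8 km/h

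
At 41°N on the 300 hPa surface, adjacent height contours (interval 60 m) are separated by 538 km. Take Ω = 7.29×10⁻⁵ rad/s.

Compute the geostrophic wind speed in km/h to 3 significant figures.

Coriolis parameter at 41°N:
f = 2Ω sin φ = 2 × 7.29×10⁻⁵ × sin 41° = 9.57×10⁻⁵ s⁻¹
Height gradient: |∂Z/∂n| = 60 m / 538000 m = 1.12×10⁻⁴
On a pressure surface, geostrophic balance gives V_g = (g/f)|∂Z/∂n|:
V_g = 9.81 × 1.12×10⁻⁴ / 9.57×10⁻⁵ = 11.4 m/s
Converting: 11.4 m/s × 3.6 = 41.2 km/h

41.2 km/h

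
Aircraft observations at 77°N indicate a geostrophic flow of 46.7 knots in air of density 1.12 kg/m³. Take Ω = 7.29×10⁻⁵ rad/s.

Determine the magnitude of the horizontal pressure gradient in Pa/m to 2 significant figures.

3.8×10⁻³ Pa/m

Coriolis parameter at 77°N:
f = 2Ω sin φ = 2 × 7.29×10⁻⁵ × sin 77° = 1.42×10⁻⁴ s⁻¹
Wind speed in SI: 46.7 knots = 24.0 m/s
Geostrophic balance rearranged: |∂P/∂n| = f ρ V_g
|∂P/∂n| = 1.42×10⁻⁴ × 1.12 × 24.0 = 3.82×10⁻³ Pa/m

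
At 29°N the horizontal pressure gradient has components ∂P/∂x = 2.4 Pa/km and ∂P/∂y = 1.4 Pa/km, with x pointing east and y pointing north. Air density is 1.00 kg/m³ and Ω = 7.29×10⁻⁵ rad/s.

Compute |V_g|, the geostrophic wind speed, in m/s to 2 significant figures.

Coriolis parameter at 29°N:
f = 2Ω sin φ = 2 × 7.29×10⁻⁵ × sin 29° = 7.07×10⁻⁵ s⁻¹
Component geostrophic relations (x east, y north):
u_g = −(1/(fρ)) ∂P/∂y,  v_g = (1/(fρ)) ∂P/∂x
u_g = −(1.4×10⁻³)/(7.07×10⁻⁵ × 1.00) = −19.8 m/s;  v_g = (2.4×10⁻³)/(7.07×10⁻⁵ × 1.00) = 34.0 m/s
|V_g| = √(u_g² + v_g²) = 39.3 m/s

39 m/s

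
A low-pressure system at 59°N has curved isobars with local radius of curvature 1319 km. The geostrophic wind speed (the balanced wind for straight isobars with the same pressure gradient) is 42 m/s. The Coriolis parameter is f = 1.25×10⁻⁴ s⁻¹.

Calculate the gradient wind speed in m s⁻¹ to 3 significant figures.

34.7 m s⁻¹

Around a low, centrifugal force acts outward with Coriolis, so pressure-gradient force balances both:
(1/ρ)|∂P/∂n| = fV + V²/R  →  V² + fR·V − fR·V_g = 0
With fR = 1.25×10⁻⁴ × 1319×10³ m = 165 m/s:
V = [−fR + √((fR)² + 4 fR V_g)]/2 = [−165 + √(165² + 4×165×42)]/2 = 34.7 m/s
Subgeostrophic (V < V_g = 42 m/s), as expected around a low.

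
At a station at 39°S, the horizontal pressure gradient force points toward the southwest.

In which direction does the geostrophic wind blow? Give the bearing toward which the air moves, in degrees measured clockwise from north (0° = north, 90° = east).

The pressure-gradient force points toward the southwest (bearing 225°).
Geostrophic balance: in the Southern Hemisphere the Coriolis force deflects motion to the left, so the geostrophic wind blows 90° to the left of the pressure-gradient force (low pressure on the right).
Rotating 225° by 90° counterclockwise gives 135° — the wind blows toward the southeast.

135°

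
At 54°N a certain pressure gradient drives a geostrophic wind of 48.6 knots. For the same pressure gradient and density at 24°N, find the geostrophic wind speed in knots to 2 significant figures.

With the same pressure gradient and density, V_g ∝ 1/f ∝ 1/sin φ.
V₂ = V₁ · sin φ₁ / sin φ₂ = 48.6 × sin 54° / sin 24°
V₂ = 48.6 × 0.8090/0.4067 = 97 knots

97 knots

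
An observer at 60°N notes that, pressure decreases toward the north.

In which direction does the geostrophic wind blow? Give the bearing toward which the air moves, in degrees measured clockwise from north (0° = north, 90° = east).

090°

The pressure-gradient force points toward the north (bearing 000°).
Geostrophic balance: in the Northern Hemisphere the Coriolis force deflects motion to the right, so the geostrophic wind blows 90° to the right of the pressure-gradient force (low pressure on the left).
Rotating 000° by 90° clockwise gives 090° — the wind blows toward the east.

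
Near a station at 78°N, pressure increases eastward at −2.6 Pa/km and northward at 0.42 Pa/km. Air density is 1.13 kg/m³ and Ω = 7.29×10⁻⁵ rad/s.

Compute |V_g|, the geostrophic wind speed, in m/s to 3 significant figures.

16.3 m/s

Coriolis parameter at 78°N:
f = 2Ω sin φ = 2 × 7.29×10⁻⁵ × sin 78° = 1.43×10⁻⁴ s⁻¹
Component geostrophic relations (x east, y north):
u_g = −(1/(fρ)) ∂P/∂y,  v_g = (1/(fρ)) ∂P/∂x
u_g = −(0.42×10⁻³)/(1.43×10⁻⁴ × 1.13) = −2.61 m/s;  v_g = (−2.6×10⁻³)/(1.43×10⁻⁴ × 1.13) = −16.1 m/s
|V_g| = √(u_g² + v_g²) = 16.3 m/s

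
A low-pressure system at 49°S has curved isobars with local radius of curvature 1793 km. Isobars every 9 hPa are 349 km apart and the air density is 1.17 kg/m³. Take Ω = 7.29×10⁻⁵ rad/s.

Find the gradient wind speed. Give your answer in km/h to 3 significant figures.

Coriolis parameter at 49°S:
f = 2Ω sin φ = 2 × 7.29×10⁻⁵ × sin 49° = 1.10×10⁻⁴ s⁻¹
Pressure gradient: |∂P/∂n| = 900 Pa / 349000 m = 2.58×10⁻³ Pa/m
Geostrophic speed: V_g = |∂P/∂n|/(fρ) = 2.58×10⁻³/(1.10×10⁻⁴ × 1.17) = 20.0 m/s
Around a low, centrifugal force acts outward with Coriolis, so pressure-gradient force balances both:
(1/ρ)|∂P/∂n| = fV + V²/R  →  V² + fR·V − fR·V_g = 0
With fR = 1.10×10⁻⁴ × 1793×10³ m = 197 m/s:
V = [−fR + √((fR)² + 4 fR V_g)]/2 = [−197 + √(197² + 4×197×20)]/2 = 18.3 m/s
Subgeostrophic (V < V_g = 20 m/s), as expected around a low.
Converting: 18.3 m/s × 3.6 = 66.0 km/h

66.0 km/h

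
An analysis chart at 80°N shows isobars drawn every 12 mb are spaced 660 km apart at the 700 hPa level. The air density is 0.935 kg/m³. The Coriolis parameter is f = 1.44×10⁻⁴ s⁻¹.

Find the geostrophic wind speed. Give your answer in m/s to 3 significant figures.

13.5 m/s

Pressure gradient: |∂P/∂n| = 1200 Pa / 660000 m = 1.82×10⁻³ Pa/m
Geostrophic balance (pressure-gradient force = Coriolis force):
V_g = (1/(fρ)) |∂P/∂n| = 1.82×10⁻³ / (1.44×10⁻⁴ × 0.935) = 13.5 m/s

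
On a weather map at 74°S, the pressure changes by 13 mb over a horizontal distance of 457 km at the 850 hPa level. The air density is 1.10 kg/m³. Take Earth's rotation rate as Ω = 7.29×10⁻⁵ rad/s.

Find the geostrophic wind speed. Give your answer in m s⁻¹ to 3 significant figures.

Coriolis parameter at 74°S:
f = 2Ω sin φ = 2 × 7.29×10⁻⁵ × sin 74° = 1.40×10⁻⁴ s⁻¹
Pressure gradient: |∂P/∂n| = 1300 Pa / 457000 m = 2.84×10⁻³ Pa/m
Geostrophic balance (pressure-gradient force = Coriolis force):
V_g = (1/(fρ)) |∂P/∂n| = 2.84×10⁻³ / (1.40×10⁻⁴ × 1.10) = 18.5 m/s

18.5 m s⁻¹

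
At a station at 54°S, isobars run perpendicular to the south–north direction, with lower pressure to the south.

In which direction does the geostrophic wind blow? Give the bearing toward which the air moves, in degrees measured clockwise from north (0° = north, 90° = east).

090°

The pressure-gradient force points toward the south (bearing 180°).
Geostrophic balance: in the Southern Hemisphere the Coriolis force deflects motion to the left, so the geostrophic wind blows 90° to the left of the pressure-gradient force (low pressure on the right).
Rotating 180° by 90° counterclockwise gives 090° — the wind blows toward the east.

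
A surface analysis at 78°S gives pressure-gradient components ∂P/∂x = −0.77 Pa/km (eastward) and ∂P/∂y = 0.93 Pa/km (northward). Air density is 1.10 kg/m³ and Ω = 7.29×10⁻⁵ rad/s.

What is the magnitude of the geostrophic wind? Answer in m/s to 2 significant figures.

7.7 m/s

Coriolis parameter at 78°S:
f = 2Ω sin φ = 2 × 7.29×10⁻⁵ × sin 78° = 1.43×10⁻⁴ s⁻¹
In the Southern Hemisphere f is negative: f = −1.43×10⁻⁴ s⁻¹.
Component geostrophic relations (x east, y north):
u_g = −(1/(fρ)) ∂P/∂y,  v_g = (1/(fρ)) ∂P/∂x
u_g = −(0.93×10⁻³)/(−1.43×10⁻⁴ × 1.10) = 5.93 m/s;  v_g = (−0.77×10⁻³)/(−1.43×10⁻⁴ × 1.10) = 4.91 m/s
|V_g| = √(u_g² + v_g²) = 7.70 m/s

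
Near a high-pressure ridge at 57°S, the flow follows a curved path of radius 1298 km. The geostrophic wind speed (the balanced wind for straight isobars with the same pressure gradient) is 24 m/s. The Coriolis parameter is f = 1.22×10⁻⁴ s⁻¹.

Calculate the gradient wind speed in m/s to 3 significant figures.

Around a high, pressure-gradient force acts outward with centrifugal, so Coriolis balances both:
fV = (1/ρ)|∂P/∂n| + V²/R  →  V² − fR·V + fR·V_g = 0
With fR = 1.22×10⁻⁴ × 1298×10³ m = 158 m/s:
V = [fR − √((fR)² − 4 fR V_g)]/2 = [158 − √(158² − 4×158×24)]/2 = 29.5 m/s
Supergeostrophic (V > V_g = 24 m/s), as expected around a high.

29.5 m/s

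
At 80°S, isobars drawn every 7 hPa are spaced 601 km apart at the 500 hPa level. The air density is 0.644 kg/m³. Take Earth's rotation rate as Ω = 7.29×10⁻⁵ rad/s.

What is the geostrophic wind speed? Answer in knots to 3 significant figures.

24.5 knots

Coriolis parameter at 80°S:
f = 2Ω sin φ = 2 × 7.29×10⁻⁵ × sin 80° = 1.44×10⁻⁴ s⁻¹
Pressure gradient: |∂P/∂n| = 700 Pa / 601000 m = 1.16×10⁻³ Pa/m
Geostrophic balance (pressure-gradient force = Coriolis force):
V_g = (1/(fρ)) |∂P/∂n| = 1.16×10⁻³ / (1.44×10⁻⁴ × 0.644) = 12.6 m/s
Converting: 12.6 m/s × 1.944 = 24.5 knots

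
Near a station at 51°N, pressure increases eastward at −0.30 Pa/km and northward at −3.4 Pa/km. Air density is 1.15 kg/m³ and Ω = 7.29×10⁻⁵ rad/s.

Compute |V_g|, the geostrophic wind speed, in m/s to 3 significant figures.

26.2 m/s

Coriolis parameter at 51°N:
f = 2Ω sin φ = 2 × 7.29×10⁻⁵ × sin 51° = 1.13×10⁻⁴ s⁻¹
Component geostrophic relations (x east, y north):
u_g = −(1/(fρ)) ∂P/∂y,  v_g = (1/(fρ)) ∂P/∂x
u_g = −(−3.4×10⁻³)/(1.13×10⁻⁴ × 1.15) = 26.1 m/s;  v_g = (−0.30×10⁻³)/(1.13×10⁻⁴ × 1.15) = −2.30 m/s
|V_g| = √(u_g² + v_g²) = 26.2 m/s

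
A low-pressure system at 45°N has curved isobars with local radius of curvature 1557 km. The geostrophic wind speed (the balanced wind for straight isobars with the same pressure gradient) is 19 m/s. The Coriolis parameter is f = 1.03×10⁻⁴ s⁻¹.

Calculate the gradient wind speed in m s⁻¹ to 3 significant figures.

Around a low, centrifugal force acts outward with Coriolis, so pressure-gradient force balances both:
(1/ρ)|∂P/∂n| = fV + V²/R  →  V² + fR·V − fR·V_g = 0
With fR = 1.03×10⁻⁴ × 1557×10³ m = 160 m/s:
V = [−fR + √((fR)² + 4 fR V_g)]/2 = [−160 + √(160² + 4×160×19)]/2 = 17.2 m/s
Subgeostrophic (V < V_g = 19 m/s), as expected around a low.

17.2 m s⁻¹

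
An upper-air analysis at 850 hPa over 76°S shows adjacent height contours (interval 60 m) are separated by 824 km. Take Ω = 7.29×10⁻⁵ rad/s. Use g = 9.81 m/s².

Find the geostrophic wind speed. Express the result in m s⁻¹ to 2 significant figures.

5.0 m s⁻¹

Coriolis parameter at 76°S:
f = 2Ω sin φ = 2 × 7.29×10⁻⁵ × sin 76° = 1.41×10⁻⁴ s⁻¹
Height gradient: |∂Z/∂n| = 60 m / 824000 m = 7.28×10⁻⁵
On a pressure surface, geostrophic balance gives V_g = (g/f)|∂Z/∂n|:
V_g = 9.81 × 7.28×10⁻⁵ / 1.41×10⁻⁴ = 5.05 m/s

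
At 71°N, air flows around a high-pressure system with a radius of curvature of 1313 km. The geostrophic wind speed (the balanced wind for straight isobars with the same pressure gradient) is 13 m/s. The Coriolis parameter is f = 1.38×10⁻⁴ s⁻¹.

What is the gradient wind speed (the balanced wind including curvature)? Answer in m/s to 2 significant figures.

Around a high, pressure-gradient force acts outward with centrifugal, so Coriolis balances both:
fV = (1/ρ)|∂P/∂n| + V²/R  →  V² − fR·V + fR·V_g = 0
With fR = 1.38×10⁻⁴ × 1313×10³ m = 181 m/s:
V = [fR − √((fR)² − 4 fR V_g)]/2 = [181 − √(181² − 4×181×13)]/2 = 14.1 m/s
Supergeostrophic (V > V_g = 13 m/s), as expected around a high.

14 m/s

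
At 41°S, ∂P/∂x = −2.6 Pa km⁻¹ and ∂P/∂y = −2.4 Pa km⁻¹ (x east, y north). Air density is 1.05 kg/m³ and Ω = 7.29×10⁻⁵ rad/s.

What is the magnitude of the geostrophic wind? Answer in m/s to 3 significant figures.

35.2 m/s

Coriolis parameter at 41°S:
f = 2Ω sin φ = 2 × 7.29×10⁻⁵ × sin 41° = 9.57×10⁻⁵ s⁻¹
In the Southern Hemisphere f is negative: f = −9.57×10⁻⁵ s⁻¹.
Component geostrophic relations (x east, y north):
u_g = −(1/(fρ)) ∂P/∂y,  v_g = (1/(fρ)) ∂P/∂x
u_g = −(−2.4×10⁻³)/(−9.57×10⁻⁵ × 1.05) = −23.9 m/s;  v_g = (−2.6×10⁻³)/(−9.57×10⁻⁵ × 1.05) = 25.9 m/s
|V_g| = √(u_g² + v_g²) = 35.2 m/s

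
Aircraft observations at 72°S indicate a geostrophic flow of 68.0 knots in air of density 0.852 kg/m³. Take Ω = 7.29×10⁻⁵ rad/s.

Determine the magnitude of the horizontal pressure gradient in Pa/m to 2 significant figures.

4.1×10⁻³ Pa/m

Coriolis parameter at 72°S:
f = 2Ω sin φ = 2 × 7.29×10⁻⁵ × sin 72° = 1.39×10⁻⁴ s⁻¹
Wind speed in SI: 68.0 knots = 35.0 m/s
Geostrophic balance rearranged: |∂P/∂n| = f ρ V_g
|∂P/∂n| = 1.39×10⁻⁴ × 0.852 × 35.0 = 4.13×10⁻³ Pa/m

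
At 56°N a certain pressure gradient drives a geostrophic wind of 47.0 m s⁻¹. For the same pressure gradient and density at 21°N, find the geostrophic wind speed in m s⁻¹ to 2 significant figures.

With the same pressure gradient and density, V_g ∝ 1/f ∝ 1/sin φ.
V₂ = V₁ · sin φ₁ / sin φ₂ = 47.0 × sin 56° / sin 21°
V₂ = 47.0 × 0.8290/0.3584 = 110 m s⁻¹

110 m s⁻¹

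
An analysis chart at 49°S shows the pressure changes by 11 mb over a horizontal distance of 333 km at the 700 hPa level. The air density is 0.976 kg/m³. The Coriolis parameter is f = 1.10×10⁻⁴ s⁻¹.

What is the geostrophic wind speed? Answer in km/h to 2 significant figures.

Pressure gradient: |∂P/∂n| = 1100 Pa / 333000 m = 3.30×10⁻³ Pa/m
Geostrophic balance (pressure-gradient force = Coriolis force):
V_g = (1/(fρ)) |∂P/∂n| = 3.30×10⁻³ / (1.10×10⁻⁴ × 0.976) = 30.8 m/s
Converting: 30.8 m/s × 3.6 = 110 km/h

110 km/h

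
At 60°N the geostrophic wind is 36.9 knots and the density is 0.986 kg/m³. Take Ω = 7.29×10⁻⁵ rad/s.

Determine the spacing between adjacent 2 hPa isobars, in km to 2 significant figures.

85 km

Coriolis parameter at 60°N:
f = 2Ω sin φ = 2 × 7.29×10⁻⁵ × sin 60° = 1.26×10⁻⁴ s⁻¹
Wind speed in SI: 36.9 knots = 19.0 m/s
Geostrophic balance rearranged: |∂P/∂n| = f ρ V_g
|∂P/∂n| = 1.26×10⁻⁴ × 0.986 × 19.0 = 2.36×10⁻³ Pa/m
Isobar spacing: Δn = ΔP/|∂P/∂n| = 200 Pa / 2.36×10⁻³ Pa/m = 84625 m ≈ 85 km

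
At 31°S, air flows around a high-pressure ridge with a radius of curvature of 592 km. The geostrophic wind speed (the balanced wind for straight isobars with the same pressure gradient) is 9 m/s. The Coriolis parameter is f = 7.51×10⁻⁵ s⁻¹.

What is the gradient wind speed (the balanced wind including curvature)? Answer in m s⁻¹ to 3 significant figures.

12.5 m s⁻¹

Around a high, pressure-gradient force acts outward with centrifugal, so Coriolis balances both:
fV = (1/ρ)|∂P/∂n| + V²/R  →  V² − fR·V + fR·V_g = 0
With fR = 7.51×10⁻⁵ × 592×10³ m = 44.5 m/s:
V = [fR − √((fR)² − 4 fR V_g)]/2 = [44.5 − √(44.5² − 4×44.5×9)]/2 = 12.5 m/s
Supergeostrophic (V > V_g = 9 m/s), as expected around a high.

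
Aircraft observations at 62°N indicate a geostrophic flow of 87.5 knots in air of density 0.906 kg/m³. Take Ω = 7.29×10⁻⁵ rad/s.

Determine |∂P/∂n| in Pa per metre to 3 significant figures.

Coriolis parameter at 62°N:
f = 2Ω sin φ = 2 × 7.29×10⁻⁵ × sin 62° = 1.29×10⁻⁴ s⁻¹
Wind speed in SI: 87.5 knots = 45.0 m/s
Geostrophic balance rearranged: |∂P/∂n| = f ρ V_g
|∂P/∂n| = 1.29×10⁻⁴ × 0.906 × 45.0 = 5.25×10⁻³ Pa/m

5.25×10⁻³ Pa/m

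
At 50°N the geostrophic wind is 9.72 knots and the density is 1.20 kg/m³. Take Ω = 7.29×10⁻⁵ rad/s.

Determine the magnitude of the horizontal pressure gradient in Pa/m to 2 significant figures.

6.7×10⁻⁴ Pa/m

Coriolis parameter at 50°N:
f = 2Ω sin φ = 2 × 7.29×10⁻⁵ × sin 50° = 1.12×10⁻⁴ s⁻¹
Wind speed in SI: 9.72 knots = 5.00 m/s
Geostrophic balance rearranged: |∂P/∂n| = f ρ V_g
|∂P/∂n| = 1.12×10⁻⁴ × 1.20 × 5.00 = 6.70×10⁻⁴ Pa/m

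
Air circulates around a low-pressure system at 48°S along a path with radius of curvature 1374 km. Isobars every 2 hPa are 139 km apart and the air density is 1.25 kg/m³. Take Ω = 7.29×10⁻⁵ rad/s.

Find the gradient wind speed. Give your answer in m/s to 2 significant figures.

Coriolis parameter at 48°S:
f = 2Ω sin φ = 2 × 7.29×10⁻⁵ × sin 48° = 1.08×10⁻⁴ s⁻¹
Pressure gradient: |∂P/∂n| = 200 Pa / 139000 m = 1.44×10⁻³ Pa/m
Geostrophic speed: V_g = |∂P/∂n|/(fρ) = 1.44×10⁻³/(1.08×10⁻⁴ × 1.25) = 10.6 m/s
Around a low, centrifugal force acts outward with Coriolis, so pressure-gradient force balances both:
(1/ρ)|∂P/∂n| = fV + V²/R  →  V² + fR·V − fR·V_g = 0
With fR = 1.08×10⁻⁴ × 1374×10³ m = 149 m/s:
V = [−fR + √((fR)² + 4 fR V_g)]/2 = [−149 + √(149² + 4×149×10.6)]/2 = 9.96 m/s
Subgeostrophic (V < V_g = 10.6 m/s), as expected around a low.

10.0 m/s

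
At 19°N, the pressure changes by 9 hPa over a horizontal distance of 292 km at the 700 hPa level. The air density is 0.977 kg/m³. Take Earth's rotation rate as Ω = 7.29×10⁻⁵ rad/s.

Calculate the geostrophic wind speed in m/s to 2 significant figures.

Coriolis parameter at 19°N:
f = 2Ω sin φ = 2 × 7.29×10⁻⁵ × sin 19° = 4.75×10⁻⁵ s⁻¹
Pressure gradient: |∂P/∂n| = 900 Pa / 292000 m = 3.08×10⁻³ Pa/m
Geostrophic balance (pressure-gradient force = Coriolis force):
V_g = (1/(fρ)) |∂P/∂n| = 3.08×10⁻³ / (4.75×10⁻⁵ × 0.977) = 66.5 m/s

66 m/s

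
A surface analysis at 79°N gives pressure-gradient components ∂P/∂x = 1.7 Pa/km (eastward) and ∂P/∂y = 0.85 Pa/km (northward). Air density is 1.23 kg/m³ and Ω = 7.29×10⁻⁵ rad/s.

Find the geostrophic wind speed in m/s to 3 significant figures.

10.8 m/s

Coriolis parameter at 79°N:
f = 2Ω sin φ = 2 × 7.29×10⁻⁵ × sin 79° = 1.43×10⁻⁴ s⁻¹
Component geostrophic relations (x east, y north):
u_g = −(1/(fρ)) ∂P/∂y,  v_g = (1/(fρ)) ∂P/∂x
u_g = −(0.85×10⁻³)/(1.43×10⁻⁴ × 1.23) = −4.83 m/s;  v_g = (1.7×10⁻³)/(1.43×10⁻⁴ × 1.23) = 9.66 m/s
|V_g| = √(u_g² + v_g²) = 10.8 m/s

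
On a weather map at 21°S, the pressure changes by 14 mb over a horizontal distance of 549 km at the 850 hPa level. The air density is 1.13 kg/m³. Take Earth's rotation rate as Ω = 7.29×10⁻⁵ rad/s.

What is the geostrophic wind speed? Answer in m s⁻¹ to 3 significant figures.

Coriolis parameter at 21°S:
f = 2Ω sin φ = 2 × 7.29×10⁻⁵ × sin 21° = 5.23×10⁻⁵ s⁻¹
Pressure gradient: |∂P/∂n| = 1400 Pa / 549000 m = 2.55×10⁻³ Pa/m
Geostrophic balance (pressure-gradient force = Coriolis force):
V_g = (1/(fρ)) |∂P/∂n| = 2.55×10⁻³ / (5.23×10⁻⁵ × 1.13) = 43.2 m/s

43.2 m s⁻¹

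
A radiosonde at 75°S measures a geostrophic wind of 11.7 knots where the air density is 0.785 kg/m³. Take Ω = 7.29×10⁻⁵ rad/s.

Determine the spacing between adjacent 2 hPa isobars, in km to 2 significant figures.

Coriolis parameter at 75°S:
f = 2Ω sin φ = 2 × 7.29×10⁻⁵ × sin 75° = 1.41×10⁻⁴ s⁻¹
Wind speed in SI: 11.7 knots = 6.02 m/s
Geostrophic balance rearranged: |∂P/∂n| = f ρ V_g
|∂P/∂n| = 1.41×10⁻⁴ × 0.785 × 6.02 = 6.65×10⁻⁴ Pa/m
Isobar spacing: Δn = ΔP/|∂P/∂n| = 200 Pa / 6.65×10⁻⁴ Pa/m = 300563 m ≈ 300 km

300 km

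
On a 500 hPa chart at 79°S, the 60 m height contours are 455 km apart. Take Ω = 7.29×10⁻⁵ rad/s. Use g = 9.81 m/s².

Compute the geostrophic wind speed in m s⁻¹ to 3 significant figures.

Coriolis parameter at 79°S:
f = 2Ω sin φ = 2 × 7.29×10⁻⁵ × sin 79° = 1.43×10⁻⁴ s⁻¹
Height gradient: |∂Z/∂n| = 60 m / 455000 m = 1.32×10⁻⁴
On a pressure surface, geostrophic balance gives V_g = (g/f)|∂Z/∂n|:
V_g = 9.81 × 1.32×10⁻⁴ / 1.43×10⁻⁴ = 9.04 m/s

9.04 m s⁻¹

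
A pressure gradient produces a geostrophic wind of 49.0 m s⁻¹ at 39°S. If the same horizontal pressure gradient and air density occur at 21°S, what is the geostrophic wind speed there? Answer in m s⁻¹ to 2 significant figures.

With the same pressure gradient and density, V_g ∝ 1/f ∝ 1/sin φ.
V₂ = V₁ · sin φ₁ / sin φ₂ = 49.0 × sin 39° / sin 21°
V₂ = 49.0 × 0.6293/0.3584 = 86 m s⁻¹

86 m s⁻¹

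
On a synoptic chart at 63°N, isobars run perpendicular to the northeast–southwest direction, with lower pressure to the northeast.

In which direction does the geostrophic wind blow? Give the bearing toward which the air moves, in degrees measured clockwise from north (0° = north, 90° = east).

135°

The pressure-gradient force points toward the northeast (bearing 045°).
Geostrophic balance: in the Northern Hemisphere the Coriolis force deflects motion to the right, so the geostrophic wind blows 90° to the right of the pressure-gradient force (low pressure on the left).
Rotating 045° by 90° clockwise gives 135° — the wind blows toward the southeast.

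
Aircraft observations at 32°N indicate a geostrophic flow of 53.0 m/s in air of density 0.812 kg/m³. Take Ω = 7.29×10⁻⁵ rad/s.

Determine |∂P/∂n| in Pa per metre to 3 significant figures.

Coriolis parameter at 32°N:
f = 2Ω sin φ = 2 × 7.29×10⁻⁵ × sin 32° = 7.73×10⁻⁵ s⁻¹
Geostrophic balance rearranged: |∂P/∂n| = f ρ V_g
|∂P/∂n| = 7.73×10⁻⁵ × 0.812 × 53.0 = 3.33×10⁻³ Pa/m

3.33×10⁻³ Pa/m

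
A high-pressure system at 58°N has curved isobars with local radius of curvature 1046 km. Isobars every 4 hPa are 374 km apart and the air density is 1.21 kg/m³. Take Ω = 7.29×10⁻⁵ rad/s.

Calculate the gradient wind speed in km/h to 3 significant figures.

27.3 km/h

Coriolis parameter at 58°N:
f = 2Ω sin φ = 2 × 7.29×10⁻⁵ × sin 58° = 1.24×10⁻⁴ s⁻¹
Pressure gradient: |∂P/∂n| = 400 Pa / 374000 m = 1.07×10⁻³ Pa/m
Geostrophic speed: V_g = |∂P/∂n|/(fρ) = 1.07×10⁻³/(1.24×10⁻⁴ × 1.21) = 7.15 m/s
Around a high, pressure-gradient force acts outward with centrifugal, so Coriolis balances both:
fV = (1/ρ)|∂P/∂n| + V²/R  →  V² − fR·V + fR·V_g = 0
With fR = 1.24×10⁻⁴ × 1046×10³ m = 129 m/s:
V = [fR − √((fR)² − 4 fR V_g)]/2 = [129 − √(129² − 4×129×7.15)]/2 = 7.59 m/s
Supergeostrophic (V > V_g = 7.15 m/s), as expected around a high.
Converting: 7.59 m/s × 3.6 = 27.3 km/h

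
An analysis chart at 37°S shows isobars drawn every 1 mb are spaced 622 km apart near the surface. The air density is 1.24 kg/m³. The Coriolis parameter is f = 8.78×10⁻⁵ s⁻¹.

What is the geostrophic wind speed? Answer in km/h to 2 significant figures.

Pressure gradient: |∂P/∂n| = 100 Pa / 622000 m = 1.61×10⁻⁴ Pa/m
Geostrophic balance (pressure-gradient force = Coriolis force):
V_g = (1/(fρ)) |∂P/∂n| = 1.61×10⁻⁴ / (8.78×10⁻⁵ × 1.24) = 1.48 m/s
Converting: 1.48 m/s × 3.6 = 5.3 km/h

5.3 km/h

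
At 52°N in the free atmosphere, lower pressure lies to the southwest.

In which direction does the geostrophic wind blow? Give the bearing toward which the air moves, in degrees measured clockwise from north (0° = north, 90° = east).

The pressure-gradient force points toward the southwest (bearing 225°).
Geostrophic balance: in the Northern Hemisphere the Coriolis force deflects motion to the right, so the geostrophic wind blows 90° to the right of the pressure-gradient force (low pressure on the left).
Rotating 225° by 90° clockwise gives 315° — the wind blows toward the northwest.

315°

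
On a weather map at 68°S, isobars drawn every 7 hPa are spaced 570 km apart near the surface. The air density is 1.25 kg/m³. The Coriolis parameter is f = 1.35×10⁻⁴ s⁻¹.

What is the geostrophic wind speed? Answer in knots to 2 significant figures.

14 knots

Pressure gradient: |∂P/∂n| = 700 Pa / 570000 m = 1.23×10⁻³ Pa/m
Geostrophic balance (pressure-gradient force = Coriolis force):
V_g = (1/(fρ)) |∂P/∂n| = 1.23×10⁻³ / (1.35×10⁻⁴ × 1.25) = 7.28 m/s
Converting: 7.28 m/s × 1.944 = 14 knots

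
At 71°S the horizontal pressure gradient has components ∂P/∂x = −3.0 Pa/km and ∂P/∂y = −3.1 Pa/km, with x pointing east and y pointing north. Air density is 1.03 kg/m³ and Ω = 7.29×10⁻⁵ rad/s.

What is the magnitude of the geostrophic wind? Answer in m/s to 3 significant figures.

Coriolis parameter at 71°S:
f = 2Ω sin φ = 2 × 7.29×10⁻⁵ × sin 71° = 1.38×10⁻⁴ s⁻¹
In the Southern Hemisphere f is negative: f = −1.38×10⁻⁴ s⁻¹.
Component geostrophic relations (x east, y north):
u_g = −(1/(fρ)) ∂P/∂y,  v_g = (1/(fρ)) ∂P/∂x
u_g = −(−3.1×10⁻³)/(−1.38×10⁻⁴ × 1.03) = −21.8 m/s;  v_g = (−3.0×10⁻³)/(−1.38×10⁻⁴ × 1.03) = 21.1 m/s
|V_g| = √(u_g² + v_g²) = 30.4 m/s

30.4 m/s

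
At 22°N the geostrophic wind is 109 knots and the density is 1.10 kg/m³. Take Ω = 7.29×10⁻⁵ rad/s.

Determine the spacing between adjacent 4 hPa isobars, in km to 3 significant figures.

Coriolis parameter at 22°N:
f = 2Ω sin φ = 2 × 7.29×10⁻⁵ × sin 22° = 5.46×10⁻⁵ s⁻¹
Wind speed in SI: 109 knots = 56.1 m/s
Geostrophic balance rearranged: |∂P/∂n| = f ρ V_g
|∂P/∂n| = 5.46×10⁻⁵ × 1.10 × 56.1 = 3.37×10⁻³ Pa/m
Isobar spacing: Δn = ΔP/|∂P/∂n| = 400 Pa / 3.37×10⁻³ Pa/m = 118733 m ≈ 119 km

119 km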